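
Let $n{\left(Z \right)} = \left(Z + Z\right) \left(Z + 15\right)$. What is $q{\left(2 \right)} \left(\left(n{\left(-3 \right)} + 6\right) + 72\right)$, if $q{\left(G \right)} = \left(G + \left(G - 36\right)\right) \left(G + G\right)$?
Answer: $-768$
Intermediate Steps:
$n{\left(Z \right)} = 2 Z \left(15 + Z\right)$
$q{\left(G \right)} = 2 G \left(-36 + 2 G\right)$ ($q{\left(G \right)} = \left(G + \left(-36 + G\right)\right) 2 G = \left(-36 + 2 G\right) 2 G = 2 G \left(-36 + 2 G\right)$)
$q{\left(2 \right)} \left(\left(n{\left(-3 \right)} + 6\right) + 72\right) = 4 \cdot 2 \left(-18 + 2\right) \left(\left(2 \left(-3\right) \left(15 - 3\right) + 6\right) + 72\right) = 4 \cdot 2 \left(-16\right) \left(\left(2 \left(-3\right) 12 + 6\right) + 72\right) = - 128 \left(\left(-72 + 6\right) + 72\right) = - 128 \left(-66 + 72\right) = \left(-128\right) 6 = -768$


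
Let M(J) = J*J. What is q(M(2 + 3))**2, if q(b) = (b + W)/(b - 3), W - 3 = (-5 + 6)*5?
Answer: 9/4 ≈ 2.2500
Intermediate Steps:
W = 8 (W = 3 + (-5 + 6)*5 = 3 + 1*5 = 3 + 5 = 8)
M(J) = J**2
q(b) = (8 + b)/(-3 + b) (q(b) = (b + 8)/(b - 3) = (8 + b)/(-3 + b))
q(M(2 + 3))**2 = ((8 + (2 + 3)**2)/(-3 + (2 + 3)**2))**2 = ((8 + 5**2)/(-3 + 5**2))**2 = ((8 + 25)/(-3 + 25))**2 = (33/22)**2 = ((1/22)*33)**2 = (3/2)**2 = 9/4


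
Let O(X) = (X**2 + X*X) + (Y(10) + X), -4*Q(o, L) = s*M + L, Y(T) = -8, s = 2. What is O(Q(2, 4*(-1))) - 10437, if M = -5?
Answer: -10417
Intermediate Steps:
Q(o, L) = 5/2 - L/4 (Q(o, L) = -(2*(-5) + L)/4 = -(-10 + L)/4 = 5/2 - L/4)
O(X) = -8 + X + 2*X**2 (O(X) = (X**2 + X*X) + (-8 + X) = (X**2 + X**2) + (-8 + X) = 2*X**2 + (-8 + X) = -8 + X + 2*X**2)
O(Q(2, 4*(-1))) - 10437 = (-8 + (5/2 - (-1)) + 2*(5/2 - (-1))**2) - 10437 = (-8 + (5/2 - 1/4*(-4)) + 2*(5/2 - 1/4*(-4))**2) - 10437 = (-8 + (5/2 + 1) + 2*(5/2 + 1)**2) - 10437 = (-8 + 7/2 + 2*(7/2)**2) - 10437 = (-8 + 7/2 + 2*(49/4)) - 10437 = (-8 + 7/2 + 49/2) - 10437 = 20 - 10437 = -10417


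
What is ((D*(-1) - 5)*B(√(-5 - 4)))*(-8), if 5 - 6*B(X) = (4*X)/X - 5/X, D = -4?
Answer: 4/3 - 20*I/9 ≈ 1.3333 - 2.2222*I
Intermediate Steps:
B(X) = ⅙ + 5/(6*X) (B(X) = ⅚ - ((4*X)/X - 5/X)/6 = ⅚ - (4 - 5/X)/6 = ⅚ + (-⅔ + 5/(6*X)) = ⅙ + 5/(6*X))
((D*(-1) - 5)*B(√(-5 - 4)))*(-8) = ((-4*(-1) - 5)*((5 + √(-5 - 4))/(6*(√(-5 - 4)))))*(-8) = ((4 - 5)*((5 + √(-9))/(6*(√(-9)))))*(-8) = -(5 + 3*I)/(6*(3*I))*(-8) = -(-I/3)*(5 + 3*I)/6*(-8) = -(-1)*I*(5 + 3*I)/18*(-8) = (I*(5 + 3*I)/18)*(-8) = -4*I*(5 + 3*I)/9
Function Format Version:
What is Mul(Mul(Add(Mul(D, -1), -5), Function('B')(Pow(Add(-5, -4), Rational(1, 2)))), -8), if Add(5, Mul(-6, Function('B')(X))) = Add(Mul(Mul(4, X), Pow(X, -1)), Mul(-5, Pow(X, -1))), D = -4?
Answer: Add(Rational(4, 3), Mul(Rational(-20, 9), I)) ≈ Add(1.3333, Mul(-2.2222, I))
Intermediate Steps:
Function('B')(X) = Add(Rational(1, 6), Mul(Rational(5, 6), Pow(X, -1))) (Function('B')(X) = Add(Rational(5, 6), Mul(Rational(-1, 6), Add(Mul(Mul(4, X), Pow(X, -1)), Mul(-5, Pow(X, -1))))) = Add(Rational(5, 6), Mul(Rational(-1, 6), Add(4, Mul(-5, Pow(X, -1))))) = Add(Rational(5, 6), Add(Rational(-2, 3), Mul(Rational(5, 6), Pow(X, -1)))) = Add(Rational(1, 6), Mul(Rational(5, 6), Pow(X, -1))))
Mul(Mul(Add(Mul(D, -1), -5), Function('B')(Pow(Add(-5, -4), Rational(1, 2)))), -8) = Mul(Mul(Add(Mul(-4, -1), -5), Mul(Rational(1, 6), Pow(Pow(Add(-5, -4), Rational(1, 2)), -1), Add(5, Pow(Add(-5, -4), Rational(1, 2))))), -8) = Mul(Mul(Add(4, -5), Mul(Rational(1, 6), Pow(Pow(-9, Rational(1, 2)), -1), Add(5, Pow(-9, Rational(1, 2))))), -8) = Mul(Mul(-1, Mul(Rational(1, 6), Pow(Mul(3, I), -1), Add(5, Mul(3, I)))), -8) = Mul(Mul(-1, Mul(Rational(1, 6), Mul(Rational(-1, 3), I), Add(5, Mul(3, I)))), -8) = Mul(Mul(-1, Mul(Rational(-1, 18), I, Add(5, Mul(3, I)))), -8) = Mul(Mul(Rational(1, 18), I, Add(5, Mul(3, I))), -8) = Mul(Rational(-4, 9), I, Add(5, Mul(3, I)))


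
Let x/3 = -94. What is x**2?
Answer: 79524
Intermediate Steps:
x = -282 (x = 3*(-94) = -282)
x**2 = (-282)**2 = 79524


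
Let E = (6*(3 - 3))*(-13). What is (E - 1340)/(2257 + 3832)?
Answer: -1340/6089 ≈ -0.22007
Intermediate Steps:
E = 0 (E = (6*0)*(-13) = 0*(-13) = 0)
(E - 1340)/(2257 + 3832) = (0 - 1340)/(2257 + 3832) = -1340/6089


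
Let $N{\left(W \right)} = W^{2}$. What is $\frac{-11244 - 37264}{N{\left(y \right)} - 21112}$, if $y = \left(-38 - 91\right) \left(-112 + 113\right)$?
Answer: $\frac{48508}{4471} \approx 10.849$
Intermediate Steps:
$y = -129$ ($y = \left(-129\right) 1 = -129$)
$\frac{-11244 - 37264}{N{\left(y \right)} - 21112} = \frac{-11244 - 37264}{\left(-129\right)^{2} - 21112} = \frac{-11244 - 37264}{16641 - 21112} = - \frac{48508}{-4471} = \left(-48508\right) \left(- \frac{1}{4471}\right) = \frac{48508}{4471}$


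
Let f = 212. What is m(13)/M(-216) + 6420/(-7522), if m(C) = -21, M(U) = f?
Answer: -759501/797332 ≈ -0.95255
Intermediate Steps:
M(U) = 212
m(13)/M(-216) + 6420/(-7522) = -21/212 + 6420/(-7522) = -21*1/212 + 6420*(-1/7522) = -21/212 - 3210/3761 = -759501/797332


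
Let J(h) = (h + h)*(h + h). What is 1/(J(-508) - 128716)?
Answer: 1/903540 ≈ 1.1068e-6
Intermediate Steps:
J(h) = 4*h² (J(h) = (2*h)*(2*h) = 4*h²)
1/(J(-508) - 128716) = 1/(4*(-508)² - 128716) = 1/(4*258064 - 128716) = 1/(1032256 - 128716) = 1/903540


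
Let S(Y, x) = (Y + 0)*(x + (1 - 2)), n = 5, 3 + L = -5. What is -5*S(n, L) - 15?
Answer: 210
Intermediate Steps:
L = -8 (L = -3 - 5 = -8)
S(Y, x) = Y*(-1 + x) (S(Y, x) = Y*(x - 1) = Y*(-1 + x))
-5*S(n, L) - 15 = -25*(-1 - 8) - 15 = -25*(-9) - 15 = -5*(-45) - 15 = 225 - 15 = 210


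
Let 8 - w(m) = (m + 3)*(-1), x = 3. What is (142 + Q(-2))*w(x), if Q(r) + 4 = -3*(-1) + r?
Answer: 1946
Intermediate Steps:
w(m) = 11 + m (w(m) = 8 - (m + 3)*(-1) = 8 - (3 + m)*(-1) = 8 - (-3 - m) = 8 + (3 + m) = 11 + m)
Q(r) = -1 + r (Q(r) = -4 + (-3*(-1) + r) = -4 + (3 + r) = -1 + r)
(142 + Q(-2))*w(x) = (142 + (-1 - 2))*(11 + 3) = (142 - 3)*14 = 139*14 = 1946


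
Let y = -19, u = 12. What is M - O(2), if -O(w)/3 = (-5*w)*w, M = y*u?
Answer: -288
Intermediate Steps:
M = -228 (M = -19*12 = -228)
O(w) = 15*w**2 (O(w) = -3*(-5*w)*w = -(-15)*w**2 = 15*w**2)
M - O(2) = -228 - 15*2**2 = -228 - 15*4 = -228 - 1*60 = -228 - 60 = -288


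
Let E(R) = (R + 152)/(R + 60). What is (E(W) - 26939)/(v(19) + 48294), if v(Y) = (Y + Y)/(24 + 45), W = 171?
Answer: -71559739/128294474 ≈ -0.55778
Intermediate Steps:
v(Y) = 2*Y/69 (v(Y) = (2*Y)/69 = (2*Y)*(1/69) = 2*Y/69)
E(R) = (152 + R)/(60 + R)
(E(W) - 26939)/(v(19) + 48294) = ((152 + 171)/(60 + 171) - 26939)/((2/69)*19 + 48294) = (323/231 - 26939)/(38/69 + 48294) = ((1/231)*323 - 26939)/(3332324/69) = (323/231 - 26939)*(69/3332324) = -6222586/231*69/3332324 = -71559739/128294474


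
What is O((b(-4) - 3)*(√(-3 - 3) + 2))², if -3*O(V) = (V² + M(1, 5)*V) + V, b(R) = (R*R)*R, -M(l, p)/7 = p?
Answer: -812311484/3 - 59649832*I*√6/3 ≈ -2.7077e+8 - 4.8704e+7*I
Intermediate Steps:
M(l, p) = -7*p
b(R) = R³ (b(R) = R²*R = R³)
O(V) = -V²/3 + 34*V/3 (O(V) = -((V² + (-7*5)*V) + V)/3 = -((V² - 35*V) + V)/3 = -(V² - 34*V)/3 = -V²/3 + 34*V/3)
O((b(-4) - 3)*(√(-3 - 3) + 2))² = ((((-4)³ - 3)*(√(-3 - 3) + 2))*(34 - ((-4)³ - 3)*(√(-3 - 3) + 2))/3)² = (((-64 - 3)*(√(-6) + 2))*(34 - (-64 - 3)*(√(-6) + 2))/3)² = ((-67*(I*√6 + 2))*(34 - (-67)*(I*√6 + 2))/3)² = ((-67*(2 + I*√6))*(34 - (-67)*(2 + I*√6))/3)² = ((-134 - 67*I*√6)*(34 - (-134 - 67*I*√6))/3)² = ((-134 - 67*I*√6)*(34 + (134 + 67*I*√6))/3)² = ((-134 - 67*I*√6)*(168 + 67*I*√6)/3)² = (-134 - 67*I*√6)²*(168 + 67*I*√6)²/9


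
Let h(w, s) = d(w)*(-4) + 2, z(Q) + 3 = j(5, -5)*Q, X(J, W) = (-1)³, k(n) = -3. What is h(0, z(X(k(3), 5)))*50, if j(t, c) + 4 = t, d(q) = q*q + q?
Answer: 100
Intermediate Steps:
d(q) = q + q² (d(q) = q² + q = q + q²)
j(t, c) = -4 + t
X(J, W) = -1
z(Q) = -3 + Q (z(Q) = -3 + (-4 + 5)*Q = -3 + 1*Q = -3 + Q)
h(w, s) = 2 - 4*w*(1 + w) (h(w, s) = (w*(1 + w))*(-4) + 2 = -4*w*(1 + w) + 2 = 2 - 4*w*(1 + w))
h(0, z(X(k(3), 5)))*50 = (2 - 4*0*(1 + 0))*50 = (2 - 4*0*1)*50 = (2 + 0)*50 = 2*50 = 100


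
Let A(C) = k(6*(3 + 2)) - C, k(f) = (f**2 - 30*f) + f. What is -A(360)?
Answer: 330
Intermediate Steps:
k(f) = f**2 - 29*f
A(C) = 30 - C (A(C) = (6*(3 + 2))*(-29 + 6*(3 + 2)) - C = (6*5)*(-29 + 6*5) - C = 30*(-29 + 30) - C = 30*1 - C = 30 - C)
-A(360) = -(30 - 1*360) = -(30 - 360) = -1*(-330) = 330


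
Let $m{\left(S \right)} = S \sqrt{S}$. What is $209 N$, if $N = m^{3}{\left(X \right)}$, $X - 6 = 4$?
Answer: $2090000 \sqrt{10} \approx 6.6092 \cdot 10^{6}$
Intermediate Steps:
$X = 10$ ($X = 6 + 4 = 10$)
$m{\left(S \right)} = S^{\frac{3}{2}}$
$N = 10000 \sqrt{10}$ ($N = \left(10^{\frac{3}{2}}\right)^{3} = \left(10 \sqrt{10}\right)^{3} = 10000 \sqrt{10} \approx 31623.0$)
$209 N = 209 \cdot 10000 \sqrt{10} = 2090000 \sqrt{10}$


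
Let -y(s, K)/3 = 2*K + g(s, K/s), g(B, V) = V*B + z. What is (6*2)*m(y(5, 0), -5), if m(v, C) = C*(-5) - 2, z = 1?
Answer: 276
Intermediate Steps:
g(B, V) = 1 + B*V (g(B, V) = V*B + 1 = B*V + 1 = 1 + B*V)
y(s, K) = -3 - 9*K (y(s, K) = -3*(2*K + (1 + s*(K/s))) = -3*(2*K + (1 + K)) = -3*(1 + 3*K) = -3 - 9*K)
m(v, C) = -2 - 5*C (m(v, C) = -5*C - 2 = -2 - 5*C)
(6*2)*m(y(5, 0), -5) = (6*2)*(-2 - 5*(-5)) = 12*(-2 + 25) = 12*23 = 276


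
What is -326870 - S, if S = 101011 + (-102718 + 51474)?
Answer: -376637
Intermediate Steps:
S = 49767 (S = 101011 - 51244 = 49767)
-326870 - S = -326870 - 1*49767 = -326870 - 49767 = -376637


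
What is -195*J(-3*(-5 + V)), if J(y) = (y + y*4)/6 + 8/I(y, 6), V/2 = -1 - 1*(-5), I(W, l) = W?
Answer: 9815/6 ≈ 1635.8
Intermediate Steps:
V = 8 (V = 2*(-1 - 1*(-5)) = 2*(-1 + 5) = 2*4 = 8)
J(y) = 8/y + 5*y/6 (J(y) = (y + y*4)/6 + 8/y = (y + 4*y)*(⅙) + 8/y = (5*y)*(⅙) + 8/y = 5*y/6 + 8/y = 8/y + 5*y/6)
-195*J(-3*(-5 + V)) = -195*(8/((-3*(-5 + 8))) + 5*(-3*(-5 + 8))/6) = -195*(8/((-3*3)) + 5*(-3*3)/6) = -195*(8/(-9) + (⅚)*(-9)) = -195*(8*(-⅑) - 15/2) = -195*(-8/9 - 15/2) = -195*(-151/18) = 9815/6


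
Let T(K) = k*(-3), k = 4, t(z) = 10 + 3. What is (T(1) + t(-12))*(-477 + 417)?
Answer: -60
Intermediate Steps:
t(z) = 13
T(K) = -12 (T(K) = 4*(-3) = -12)
(T(1) + t(-12))*(-477 + 417) = (-12 + 13)*(-477 + 417) = 1*(-60) = -60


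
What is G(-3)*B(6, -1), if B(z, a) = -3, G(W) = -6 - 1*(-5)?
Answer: 3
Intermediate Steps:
G(W) = -1 (G(W) = -6 + 5 = -1)
G(-3)*B(6, -1) = -1*(-3) = 3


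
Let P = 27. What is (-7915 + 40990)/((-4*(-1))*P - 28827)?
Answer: -3675/3191 ≈ -1.1517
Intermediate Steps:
(-7915 + 40990)/((-4*(-1))*P - 28827) = (-7915 + 40990)/(-4*(-1)*27 - 28827) = 33075/(4*27 - 28827) = 33075/(108 - 28827) = 33075/(-28719) = 33075*(-1/28719) = -3675/3191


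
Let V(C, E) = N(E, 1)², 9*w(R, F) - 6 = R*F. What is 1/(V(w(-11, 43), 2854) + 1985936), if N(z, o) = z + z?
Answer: 1/34567200 ≈ 2.8929e-8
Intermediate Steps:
N(z, o) = 2*z
w(R, F) = ⅔ + F*R/9 (w(R, F) = ⅔ + (R*F)/9 = ⅔ + (F*R)/9 = ⅔ + F*R/9)
V(C, E) = 4*E² (V(C, E) = (2*E)² = 4*E²)
1/(V(w(-11, 43), 2854) + 1985936) = 1/(4*2854² + 1985936) = 1/(4*8145316 + 1985936) = 1/(32581264 + 1985936) = 1/34567200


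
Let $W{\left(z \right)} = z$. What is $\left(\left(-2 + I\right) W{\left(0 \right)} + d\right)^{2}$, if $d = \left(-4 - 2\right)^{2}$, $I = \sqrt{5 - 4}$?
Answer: $1296$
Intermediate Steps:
$I = 1$ ($I = \sqrt{1} = 1$)
$d = 36$ ($d = \left(-6\right)^{2} = 36$)
$\left(\left(-2 + I\right) W{\left(0 \right)} + d\right)^{2} = \left(\left(-2 + 1\right) 0 + 36\right)^{2} = \left(\left(-1\right) 0 + 36\right)^{2} = \left(0 + 36\right)^{2} = 36^{2} = 1296$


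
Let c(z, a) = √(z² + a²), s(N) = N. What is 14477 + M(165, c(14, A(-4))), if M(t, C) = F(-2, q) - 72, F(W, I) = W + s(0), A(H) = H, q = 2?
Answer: 14403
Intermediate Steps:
F(W, I) = W (F(W, I) = W + 0 = W)
c(z, a) = √(a² + z²)
M(t, C) = -74 (M(t, C) = -2 - 72 = -74)
14477 + M(165, c(14, A(-4))) = 14477 - 74 = 14403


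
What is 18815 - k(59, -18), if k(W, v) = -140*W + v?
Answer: 27093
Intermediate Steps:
k(W, v) = v - 140*W
18815 - k(59, -18) = 18815 - (-18 - 140*59) = 18815 - (-18 - 8260) = 18815 - 1*(-8278) = 18815 + 8278 = 27093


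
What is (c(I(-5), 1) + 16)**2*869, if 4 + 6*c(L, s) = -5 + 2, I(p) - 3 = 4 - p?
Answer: 6883349/36 ≈ 1.9120e+5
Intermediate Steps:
I(p) = 7 - p (I(p) = 3 + (4 - p) = 7 - p)
c(L, s) = -7/6 (c(L, s) = -2/3 + (-5 + 2)/6 = -2/3 + (1/6)*(-3) = -2/3 - 1/2 = -7/6)
(c(I(-5), 1) + 16)**2*869 = (-7/6 + 16)**2*869 = (89/6)**2*869 = (7921/36)*869 = 6883349/36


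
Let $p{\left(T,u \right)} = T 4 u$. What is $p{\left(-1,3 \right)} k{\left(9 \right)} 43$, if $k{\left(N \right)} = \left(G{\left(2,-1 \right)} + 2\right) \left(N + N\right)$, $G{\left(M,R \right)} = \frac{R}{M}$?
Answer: $-13932$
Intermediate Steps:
$p{\left(T,u \right)} = 4 T u$
$k{\left(N \right)} = 3 N$ ($k{\left(N \right)} = \left(- \frac{1}{2} + 2\right) \left(N + N\right) = \left(\left(-1\right) \frac{1}{2} + 2\right) 2 N = \left(- \frac{1}{2} + 2\right) 2 N = \frac{3 \cdot 2 N}{2} = 3 N$)
$p{\left(-1,3 \right)} k{\left(9 \right)} 43 = 4 \left(-1\right) 3 \cdot 3 \cdot 9 \cdot 43 = \left(-12\right) 27 \cdot 43 = \left(-324\right) 43 = -13932$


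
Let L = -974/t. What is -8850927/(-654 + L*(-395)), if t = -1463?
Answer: 12948906201/1341532 ≈ 9652.3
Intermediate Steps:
L = 974/1463 (L = -974/(-1463) = -974*(-1/1463) = 974/1463 ≈ 0.66576)
-8850927/(-654 + L*(-395)) = -8850927/(-654 + (974/1463)*(-395)) = -8850927/(-654 - 384730/1463) = -8850927/(-1341532/1463) = -8850927*(-1463/1341532) = 12948906201/1341532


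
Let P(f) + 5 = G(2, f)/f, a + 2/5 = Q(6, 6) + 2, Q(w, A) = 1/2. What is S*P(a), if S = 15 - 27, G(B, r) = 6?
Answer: 180/7 ≈ 25.714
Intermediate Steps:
Q(w, A) = ½
a = 21/10 (a = -⅖ + (½ + 2) = -⅖ + 5/2 = 21/10 ≈ 2.1000)
S = -12
P(f) = -5 + 6/f
S*P(a) = -12*(-5 + 6/(21/10)) = -12*(-5 + 6*(10/21)) = -12*(-5 + 20/7) = -12*(-15/7) = 180/7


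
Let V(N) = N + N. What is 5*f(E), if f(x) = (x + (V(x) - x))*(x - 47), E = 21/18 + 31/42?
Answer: -378800/441 ≈ -858.96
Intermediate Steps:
V(N) = 2*N
E = 40/21 (E = 21*(1/18) + 31*(1/42) = 7/6 + 31/42 = 40/21 ≈ 1.9048)
f(x) = 2*x*(-47 + x) (f(x) = (x + (2*x - x))*(x - 47) = (x + x)*(-47 + x) = (2*x)*(-47 + x) = 2*x*(-47 + x))
5*f(E) = 5*(2*(40/21)*(-47 + 40/21)) = 5*(2*(40/21)*(-947/21)) = 5*(-75760/441) = -378800/441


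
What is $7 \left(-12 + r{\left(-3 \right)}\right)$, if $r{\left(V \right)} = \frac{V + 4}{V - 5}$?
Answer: $- \frac{679}{8} \approx -84.875$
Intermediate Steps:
$r{\left(V \right)} = \frac{4 + V}{-5 + V}$
$7 \left(-12 + r{\left(-3 \right)}\right) = 7 \left(-12 + \frac{4 - 3}{-5 - 3}\right) = 7 \left(-12 + \frac{1}{-8} \cdot 1\right) = 7 \left(-12 - \frac{1}{8}\right) = 7 \left(- \frac{97}{8}\right) = - \frac{679}{8}$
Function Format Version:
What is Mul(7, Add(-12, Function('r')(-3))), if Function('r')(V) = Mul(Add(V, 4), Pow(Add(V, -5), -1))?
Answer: Rational(-679, 8) ≈ -84.875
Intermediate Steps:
Function('r')(V) = Mul(Pow(Add(-5, V), -1), Add(4, V)) (Function('r')(V) = Mul(Add(4, V), Pow(Add(-5, V), -1)) = Mul(Pow(Add(-5, V), -1), Add(4, V)))
Mul(7, Add(-12, Function('r')(-3))) = Mul(7, Add(-12, Mul(Pow(Add(-5, -3), -1), Add(4, -3)))) = Mul(7, Add(-12, Mul(Pow(-8, -1), 1))) = Mul(7, Add(-12, Mul(Rational(-1, 8), 1))) = Mul(7, Add(-12, Rational(-1, 8))) = Mul(7, Rational(-97, 8)) = Rational(-679, 8)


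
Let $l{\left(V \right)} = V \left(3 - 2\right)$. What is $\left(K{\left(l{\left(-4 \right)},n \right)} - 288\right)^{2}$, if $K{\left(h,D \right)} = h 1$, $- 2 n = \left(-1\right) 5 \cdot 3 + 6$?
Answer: $85264$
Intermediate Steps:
$l{\left(V \right)} = V$ ($l{\left(V \right)} = V 1 = V$)
$n = \frac{9}{2}$ ($n = - \frac{\left(-1\right) 5 \cdot 3 + 6}{2} = - \frac{\left(-5\right) 3 + 6}{2} = - \frac{-15 + 6}{2} = \left(- \frac{1}{2}\right) \left(-9\right) = \frac{9}{2} \approx 4.5$)
$K{\left(h,D \right)} = h$
$\left(K{\left(l{\left(-4 \right)},n \right)} - 288\right)^{2} = \left(-4 - 288\right)^{2} = \left(-292\right)^{2} = 85264$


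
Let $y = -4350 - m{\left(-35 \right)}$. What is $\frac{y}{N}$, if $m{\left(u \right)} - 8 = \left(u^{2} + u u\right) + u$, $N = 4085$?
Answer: $- \frac{6773}{4085} \approx -1.658$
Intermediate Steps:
$m{\left(u \right)} = 8 + u + 2 u^{2}$ ($m{\left(u \right)} = 8 + \left(\left(u^{2} + u u\right) + u\right) = 8 + \left(\left(u^{2} + u^{2}\right) + u\right) = 8 + \left(2 u^{2} + u\right) = 8 + \left(u + 2 u^{2}\right) = 8 + u + 2 u^{2}$)
$y = -6773$ ($y = -4350 - \left(8 - 35 + 2 \left(-35\right)^{2}\right) = -4350 - \left(8 - 35 + 2 \cdot 1225\right) = -4350 - \left(8 - 35 + 2450\right) = -4350 - 2423 = -6773$)
$\frac{y}{N} = - \frac{6773}{4085}$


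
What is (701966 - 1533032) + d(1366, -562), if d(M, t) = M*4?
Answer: -825602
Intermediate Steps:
d(M, t) = 4*M
(701966 - 1533032) + d(1366, -562) = (701966 - 1533032) + 4*1366 = -831066 + 5464 = -825602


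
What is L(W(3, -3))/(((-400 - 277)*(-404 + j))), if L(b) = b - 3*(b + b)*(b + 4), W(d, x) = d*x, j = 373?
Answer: -9/677 ≈ -0.013294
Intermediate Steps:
L(b) = b - 6*b*(4 + b) (L(b) = b - 3*2*b*(4 + b) = b - 6*b*(4 + b))
L(W(3, -3))/(((-400 - 277)*(-404 + j))) = (-3*(-3)*(23 + 6*(3*(-3))))/(((-400 - 277)*(-404 + 373))) = (-1*(-9)*(23 + 6*(-9)))/((-677*(-31))) = -1*(-9)*(23 - 54)/20987 = -1*(-9)*(-31)*(1/20987) = -279*1/20987 = -9/677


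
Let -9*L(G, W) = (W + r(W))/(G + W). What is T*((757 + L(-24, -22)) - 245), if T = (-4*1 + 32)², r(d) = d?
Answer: 83074208/207 ≈ 4.0132e+5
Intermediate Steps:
L(G, W) = -2*W/(9*(G + W)) (L(G, W) = -(W + W)/(9*(G + W)) = -2*W/(9*(G + W)))
T = 784 (T = (-4 + 32)² = 28² = 784)
T*((757 + L(-24, -22)) - 245) = 784*((757 - 2*(-22)/(9*(-24) + 9*(-22))) - 245) = 784*((757 - 2*(-22)/(-216 - 198)) - 245) = 784*((757 - 2*(-22)/(-414)) - 245) = 784*((757 - 2*(-22)*(-1/414)) - 245) = 784*((757 - 22/207) - 245) = 784*(156677/207 - 245) = 784*(105962/207) = 83074208/207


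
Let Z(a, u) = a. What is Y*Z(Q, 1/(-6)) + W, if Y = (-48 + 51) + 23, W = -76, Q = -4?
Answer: -180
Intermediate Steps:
Y = 26 (Y = 3 + 23 = 26)
Y*Z(Q, 1/(-6)) + W = 26*(-4) - 76 = -104 - 76 = -180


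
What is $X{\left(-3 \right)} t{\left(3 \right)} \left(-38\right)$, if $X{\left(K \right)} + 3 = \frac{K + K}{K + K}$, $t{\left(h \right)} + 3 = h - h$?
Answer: $-228$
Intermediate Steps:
$t{\left(h \right)} = -3$ ($t{\left(h \right)} = -3 + \left(h - h\right) = -3 + 0 = -3$)
$X{\left(K \right)} = -2$ ($X{\left(K \right)} = -3 + \frac{K + K}{K + K} = -3 + \frac{2 K}{2 K} = -3 + 2 K \frac{1}{2 K} = -3 + 1 = -2$)
$X{\left(-3 \right)} t{\left(3 \right)} \left(-38\right) = \left(-2\right) \left(-3\right) \left(-38\right) = 6 \left(-38\right) = -228$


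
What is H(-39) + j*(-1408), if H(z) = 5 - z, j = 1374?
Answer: -1934548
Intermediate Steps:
H(-39) + j*(-1408) = (5 - 1*(-39)) + 1374*(-1408) = (5 + 39) - 1934592 = 44 - 1934592 = -1934548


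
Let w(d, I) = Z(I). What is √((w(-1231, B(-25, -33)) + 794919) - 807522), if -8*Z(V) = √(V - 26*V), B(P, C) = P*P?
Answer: √(-201648 - 250*I)/4 ≈ 0.069591 - 112.26*I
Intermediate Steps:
B(P, C) = P²
Z(V) = -5*√(-V)/8 (Z(V) = -√(V - 26*V)/8 = -5*√(-V)/8)
w(d, I) = -5*√(-I)/8
√((w(-1231, B(-25, -33)) + 794919) - 807522) = √((-5*25*I/8 + 794919) - 807522) = √((-125*I/8 + 794919) - 807522) = √((794919 - 125*I/8) - 807522) = √(-12603 - 125*I/8)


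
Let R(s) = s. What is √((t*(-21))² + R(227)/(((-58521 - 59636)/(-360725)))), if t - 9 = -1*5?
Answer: √108184592563619/118157 ≈ 88.028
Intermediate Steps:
t = 4 (t = 9 - 1*5 = 9 - 5 = 4)
√((t*(-21))² + R(227)/(((-58521 - 59636)/(-360725)))) = √((4*(-21))² + 227/(((-58521 - 59636)/(-360725)))) = √((-84)² + 227/((-118157*(-1/360725)))) = √(7056 + 227/(118157/360725)) = √(7056 + 227*(360725/118157)) = √(7056 + 81884575/118157) = √(915600367/118157) = √108184592563619/118157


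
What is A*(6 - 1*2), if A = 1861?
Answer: 7444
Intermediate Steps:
A*(6 - 1*2) = 1861*(6 - 1*2) = 1861*(6 - 2) = 1861*4 = 7444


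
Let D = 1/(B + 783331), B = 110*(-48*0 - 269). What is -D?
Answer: -1/753741 ≈ -1.3267e-6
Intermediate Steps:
B = -29590 (B = 110*(0 - 269) = 110*(-269) = -29590)
D = 1/753741 (D = 1/(-29590 + 783331) = 1/753741 ≈ 1.3267e-6)
-D = -1*1/753741 = -1/753741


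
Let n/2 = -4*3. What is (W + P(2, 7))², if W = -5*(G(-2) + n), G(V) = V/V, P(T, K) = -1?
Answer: 12996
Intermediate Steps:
n = -24 (n = 2*(-4*3) = 2*(-12) = -24)
G(V) = 1
W = 115 (W = -5*(1 - 24) = -5*(-23) = 115)
(W + P(2, 7))² = (115 - 1)² = 114² = 12996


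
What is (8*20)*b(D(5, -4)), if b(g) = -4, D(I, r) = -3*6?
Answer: -640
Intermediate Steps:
D(I, r) = -18
(8*20)*b(D(5, -4)) = (8*20)*(-4) = 160*(-4) = -640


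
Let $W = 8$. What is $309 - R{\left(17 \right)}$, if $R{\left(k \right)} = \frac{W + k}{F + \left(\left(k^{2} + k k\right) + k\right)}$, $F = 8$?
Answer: $\frac{186302}{603} \approx 308.96$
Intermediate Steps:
$R{\left(k \right)} = \frac{8 + k}{8 + k + 2 k^{2}}$ ($R{\left(k \right)} = \frac{8 + k}{8 + \left(\left(k^{2} + k k\right) + k\right)} = \frac{8 + k}{8 + \left(\left(k^{2} + k^{2}\right) + k\right)} = \frac{8 + k}{8 + \left(2 k^{2} + k\right)} = \frac{8 + k}{8 + \left(k + 2 k^{2}\right)} = \frac{8 + k}{8 + k + 2 k^{2}}$)
$309 - R{\left(17 \right)} = 309 - \frac{8 + 17}{8 + 17 + 2 \cdot 17^{2}} = 309 - \frac{1}{8 + 17 + 2 \cdot 289} \cdot 25 = 309 - \frac{1}{8 + 17 + 578} \cdot 25 = 309 - \frac{1}{603} \cdot 25 = 309 - \frac{25}{603} = \frac{186302}{603}$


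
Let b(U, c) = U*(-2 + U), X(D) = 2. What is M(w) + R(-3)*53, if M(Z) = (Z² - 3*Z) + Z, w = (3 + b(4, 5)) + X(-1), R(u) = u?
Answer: -16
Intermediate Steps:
w = 13 (w = (3 + 4*(-2 + 4)) + 2 = (3 + 4*2) + 2 = (3 + 8) + 2 = 11 + 2 = 13)
M(Z) = Z² - 2*Z
M(w) + R(-3)*53 = 13*(-2 + 13) - 3*53 = 13*11 - 159 = 143 - 159 = -16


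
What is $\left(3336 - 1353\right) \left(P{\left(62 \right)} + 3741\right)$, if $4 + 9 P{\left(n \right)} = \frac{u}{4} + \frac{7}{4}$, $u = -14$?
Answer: $\frac{89005633}{12} \approx 7.4171 \cdot 10^{6}$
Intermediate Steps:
$P{\left(n \right)} = - \frac{23}{36}$ ($P{\left(n \right)} = - \frac{4}{9} + \frac{- \frac{14}{4} + \frac{7}{4}}{9} = - \frac{4}{9} + \frac{\left(-14\right) \frac{1}{4} + 7 \cdot \frac{1}{4}}{9} = - \frac{4}{9} + \frac{- \frac{7}{2} + \frac{7}{4}}{9} = - \frac{4}{9} + \frac{1}{9} \left(- \frac{7}{4}\right) = - \frac{4}{9} - \frac{7}{36} = - \frac{23}{36}$)
$\left(3336 - 1353\right) \left(P{\left(62 \right)} + 3741\right) = \left(3336 - 1353\right) \left(- \frac{23}{36} + 3741\right) = 1983 \cdot \frac{134653}{36} = \frac{89005633}{12}$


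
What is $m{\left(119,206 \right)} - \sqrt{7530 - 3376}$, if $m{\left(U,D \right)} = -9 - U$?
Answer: $-128 - \sqrt{4154} \approx -192.45$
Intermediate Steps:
$m{\left(119,206 \right)} - \sqrt{7530 - 3376} = \left(-9 - 119\right) - \sqrt{7530 - 3376} = \left(-9 - 119\right) - \sqrt{4154} = -128 - \sqrt{4154}$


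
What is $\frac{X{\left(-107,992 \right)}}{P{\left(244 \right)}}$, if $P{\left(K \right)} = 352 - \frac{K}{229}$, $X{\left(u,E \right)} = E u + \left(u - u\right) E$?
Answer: $- \frac{6076744}{20091} \approx -302.46$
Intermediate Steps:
$X{\left(u,E \right)} = E u$ ($X{\left(u,E \right)} = E u + 0 E = E u + 0 = E u$)
$P{\left(K \right)} = 352 - \frac{K}{229}$ ($P{\left(K \right)} = 352 - K \frac{1}{229} = 352 - \frac{K}{229}$)
$\frac{X{\left(-107,992 \right)}}{P{\left(244 \right)}} = \frac{992 \left(-107\right)}{352 - \frac{244}{229}} = - \frac{106144}{352 - \frac{244}{229}} = - \frac{106144}{\frac{80364}{229}} = \left(-106144\right) \frac{229}{80364} = - \frac{6076744}{20091}$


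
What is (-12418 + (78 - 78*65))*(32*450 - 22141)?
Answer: 134770810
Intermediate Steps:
(-12418 + (78 - 78*65))*(32*450 - 22141) = (-12418 + (78 - 5070))*(14400 - 22141) = (-12418 - 4992)*(-7741) = -17410*(-7741) = 134770810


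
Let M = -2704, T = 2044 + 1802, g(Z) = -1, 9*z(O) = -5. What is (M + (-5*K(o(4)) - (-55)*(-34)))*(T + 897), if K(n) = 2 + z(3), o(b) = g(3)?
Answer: -21728737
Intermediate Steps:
z(O) = -5/9 (z(O) = (1/9)*(-5) = -5/9)
o(b) = -1
T = 3846
K(n) = 13/9 (K(n) = 2 - 5/9 = 13/9)
(M + (-5*K(o(4)) - (-55)*(-34)))*(T + 897) = (-2704 + (-5*13/9 - (-55)*(-34)))*(3846 + 897) = (-2704 + (-65/9 - 1*1870))*4743 = (-2704 + (-65/9 - 1870))*4743 = (-2704 - 16895/9)*4743 = -41231/9*4743 = -21728737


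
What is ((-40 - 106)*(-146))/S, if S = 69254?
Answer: 10658/34627 ≈ 0.30779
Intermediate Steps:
((-40 - 106)*(-146))/S = ((-40 - 106)*(-146))/69254 = -146*(-146)*(1/69254) = 21316*(1/69254) = 10658/34627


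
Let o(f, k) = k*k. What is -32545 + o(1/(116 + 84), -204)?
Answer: 9071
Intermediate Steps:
o(f, k) = k**2
-32545 + o(1/(116 + 84), -204) = -32545 + (-204)**2 = -32545 + 41616 = 9071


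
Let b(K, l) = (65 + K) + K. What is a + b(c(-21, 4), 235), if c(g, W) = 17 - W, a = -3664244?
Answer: -3664153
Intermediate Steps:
b(K, l) = 65 + 2*K
a + b(c(-21, 4), 235) = -3664244 + (65 + 2*(17 - 1*4)) = -3664244 + (65 + 2*(17 - 4)) = -3664244 + (65 + 2*13) = -3664244 + (65 + 26) = -3664244 + 91 = -3664153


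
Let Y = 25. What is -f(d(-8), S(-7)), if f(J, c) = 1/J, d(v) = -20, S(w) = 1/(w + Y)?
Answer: 1/20 ≈ 0.050000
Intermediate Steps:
S(w) = 1/(25 + w) (S(w) = 1/(w + 25) = 1/(25 + w))
-f(d(-8), S(-7)) = -1/(-20) = -1*(-1/20) = 1/20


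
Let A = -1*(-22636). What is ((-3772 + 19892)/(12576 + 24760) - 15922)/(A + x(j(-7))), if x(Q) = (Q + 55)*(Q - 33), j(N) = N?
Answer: -5715843/7437044 ≈ -0.76856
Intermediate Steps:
A = 22636
x(Q) = (-33 + Q)*(55 + Q) (x(Q) = (55 + Q)*(-33 + Q) = (-33 + Q)*(55 + Q))
((-3772 + 19892)/(12576 + 24760) - 15922)/(A + x(j(-7))) = ((-3772 + 19892)/(12576 + 24760) - 15922)/(22636 + (-1815 + (-7)² + 22*(-7))) = (16120/37336 - 15922)/(22636 + (-1815 + 49 - 154)) = (16120*(1/37336) - 15922)/(22636 - 1920) = (155/359 - 15922)/20716 = -5715843/359*1/20716 = -5715843/7437044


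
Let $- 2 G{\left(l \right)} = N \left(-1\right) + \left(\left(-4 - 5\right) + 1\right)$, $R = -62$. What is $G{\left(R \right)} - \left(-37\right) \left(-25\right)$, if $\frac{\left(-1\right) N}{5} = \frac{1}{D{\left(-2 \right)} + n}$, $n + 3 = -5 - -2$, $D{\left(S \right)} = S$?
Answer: $- \frac{14731}{16} \approx -920.69$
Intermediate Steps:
$n = -6$ ($n = -3 - 3 = -6$)
$N = \frac{5}{8}$ ($N = - \frac{5}{-2 - 6} = - \frac{5}{-8} = \left(-5\right) \left(- \frac{1}{8}\right) = \frac{5}{8} \approx 0.625$)
$G{\left(l \right)} = \frac{69}{16}$ ($G{\left(l \right)} = - \frac{\frac{5}{8} \left(-1\right) + \left(\left(-4 - 5\right) + 1\right)}{2} = - \frac{- \frac{5}{8} + \left(-9 + 1\right)}{2} = - \frac{- \frac{5}{8} - 8}{2} = \left(- \frac{1}{2}\right) \left(- \frac{69}{8}\right) = \frac{69}{16}$)
$G{\left(R \right)} - \left(-37\right) \left(-25\right) = \frac{69}{16} - \left(-37\right) \left(-25\right) = \frac{69}{16} - 925 = - \frac{14731}{16}$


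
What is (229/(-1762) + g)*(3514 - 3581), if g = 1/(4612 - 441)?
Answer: 63877599/7349302 ≈ 8.6917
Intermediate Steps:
g = 1/4171 ≈ 0.00023975
(229/(-1762) + g)*(3514 - 3581) = (229/(-1762) + 1/4171)*(3514 - 3581) = (229*(-1/1762) + 1/4171)*(-67) = (-229/1762 + 1/4171)*(-67) = -953397/7349302*(-67) = 63877599/7349302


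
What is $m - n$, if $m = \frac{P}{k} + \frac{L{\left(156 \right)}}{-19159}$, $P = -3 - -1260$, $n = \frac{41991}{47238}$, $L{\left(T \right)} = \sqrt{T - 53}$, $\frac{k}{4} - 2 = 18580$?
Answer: $- \frac{170096049}{195061448} - \frac{\sqrt{103}}{19159} \approx -0.87254$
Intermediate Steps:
$k = 74328$ ($k = 8 + 4 \cdot 18580 = 8 + 74320 = 74328$)
$L{\left(T \right)} = \sqrt{-53 + T}$
$n = \frac{13997}{15746}$ ($n = 41991 \cdot \frac{1}{47238} = \frac{13997}{15746} \approx 0.88892$)
$P = 1257$ ($P = -3 + 1260 = 1257$)
$m = \frac{419}{24776} - \frac{\sqrt{103}}{19159}$ ($m = \frac{1257}{74328} + \frac{\sqrt{-53 + 156}}{-19159} = 1257 \cdot \frac{1}{74328} + \sqrt{103} \left(- \frac{1}{19159}\right) = \frac{419}{24776} - \frac{\sqrt{103}}{19159} \approx 0.016382$)
$m - n = \left(\frac{419}{24776} - \frac{\sqrt{103}}{19159}\right) - \frac{13997}{15746} = - \frac{170096049}{195061448} - \frac{\sqrt{103}}{19159}$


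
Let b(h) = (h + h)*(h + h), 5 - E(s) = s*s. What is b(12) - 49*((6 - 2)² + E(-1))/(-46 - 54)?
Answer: 2929/5 ≈ 585.80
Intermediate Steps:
E(s) = 5 - s² (E(s) = 5 - s*s = 5 - s²)
b(h) = 4*h² (b(h) = (2*h)*(2*h) = 4*h²)
b(12) - 49*((6 - 2)² + E(-1))/(-46 - 54) = 4*12² - 49*((6 - 2)² + (5 - 1*(-1)²))/(-46 - 54) = 4*144 - 49*(4² + (5 - 1*1))/(-100) = 576 - 49*(16 + (5 - 1))*(-1)/100 = 576 - 49*(16 + 4)*(-1)/100 = 576 - 980*(-1)/100 = 576 - 49*(-⅕) = 576 + 49/5 = 2929/5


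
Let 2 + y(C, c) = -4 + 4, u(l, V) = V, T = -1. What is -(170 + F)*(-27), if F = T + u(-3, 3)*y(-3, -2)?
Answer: 4401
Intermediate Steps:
y(C, c) = -2 (y(C, c) = -2 + (-4 + 4) = -2 + 0 = -2)
F = -7 (F = -1 + 3*(-2) = -1 - 6 = -7)
-(170 + F)*(-27) = -(170 - 7)*(-27) = -163*(-27) = -1*(-4401) = 4401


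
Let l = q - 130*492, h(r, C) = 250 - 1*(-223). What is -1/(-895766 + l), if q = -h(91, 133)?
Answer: 1/960199 ≈ 1.0415e-6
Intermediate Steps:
h(r, C) = 473 (h(r, C) = 250 + 223 = 473)
q = -473 (q = -1*473 = -473)
l = -64433 (l = -473 - 130*492 = -473 - 63960 = -64433)
-1/(-895766 + l) = -1/(-895766 - 64433) = -1/(-960199) = -1*(-1/960199) = 1/960199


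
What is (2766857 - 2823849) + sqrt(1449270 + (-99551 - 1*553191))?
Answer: -56992 + 4*sqrt(49783) ≈ -56100.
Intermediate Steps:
(2766857 - 2823849) + sqrt(1449270 + (-99551 - 1*553191)) = -56992 + sqrt(1449270 + (-99551 - 553191)) = -56992 + sqrt(1449270 - 652742) = -56992 + sqrt(796528) = -56992 + 4*sqrt(49783)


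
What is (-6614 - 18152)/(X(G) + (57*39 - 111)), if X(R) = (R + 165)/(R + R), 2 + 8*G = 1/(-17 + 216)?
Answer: -19664204/1414645 ≈ -13.900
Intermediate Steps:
G = -397/1592 (G = -1/4 + 1/(8*(-17 + 216)) = -1/4 + (1/8)/199 = -1/4 + (1/8)*(1/199) = -1/4 + 1/1592 = -397/1592 ≈ -0.24937)
X(R) = (165 + R)/(2*R) (X(R) = (165 + R)/((2*R)) = (165 + R)*(1/(2*R)) = (165 + R)/(2*R))
(-6614 - 18152)/(X(G) + (57*39 - 111)) = (-6614 - 18152)/((165 - 397/1592)/(2*(-397/1592)) + (57*39 - 111)) = -24766/((1/2)*(-1592/397)*(262283/1592) + (2223 - 111)) = -24766/(-262283/794 + 2112) = -24766/1414645/794 = -24766*794/1414645 = -19664204/1414645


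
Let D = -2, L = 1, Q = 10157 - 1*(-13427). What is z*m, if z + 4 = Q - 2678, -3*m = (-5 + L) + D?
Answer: 41804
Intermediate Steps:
Q = 23584 (Q = 10157 + 13427 = 23584)
m = 2 (m = -((-5 + 1) - 2)/3 = -(-4 - 2)/3 = -⅓*(-6) = 2)
z = 20902 (z = -4 + (23584 - 2678) = -4 + 20906 = 20902)
z*m = 20902*2 = 41804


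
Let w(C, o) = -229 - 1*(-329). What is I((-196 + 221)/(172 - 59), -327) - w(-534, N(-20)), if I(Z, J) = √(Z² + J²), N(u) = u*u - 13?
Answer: -100 + 13*√8079154/113 ≈ 227.00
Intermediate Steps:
N(u) = -13 + u² (N(u) = u² - 13 = -13 + u²)
w(C, o) = 100 (w(C, o) = -229 + 329 = 100)
I(Z, J) = √(J² + Z²)
I((-196 + 221)/(172 - 59), -327) - w(-534, N(-20)) = √((-327)² + ((-196 + 221)/(172 - 59))²) - 1*100 = √(106929 + (25/113)²) - 100 = √(106929 + 625/12769) - 100 = √(1365377026/12769) - 100 = 13*√8079154/113 - 100 = -100 + 13*√8079154/113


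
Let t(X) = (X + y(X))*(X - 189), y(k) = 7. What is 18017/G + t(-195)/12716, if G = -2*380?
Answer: -43559563/2416040 ≈ -18.029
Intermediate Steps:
G = -760
t(X) = (-189 + X)*(7 + X) (t(X) = (X + 7)*(X - 189) = (7 + X)*(-189 + X) = (-189 + X)*(7 + X))
18017/G + t(-195)/12716 = 18017/(-760) + (-1323 + (-195)² - 182*(-195))/12716 = 18017*(-1/760) + (-1323 + 38025 + 35490)*(1/12716) = -18017/760 + 72192*(1/12716) = -18017/760 + 18048/3179 = -43559563/2416040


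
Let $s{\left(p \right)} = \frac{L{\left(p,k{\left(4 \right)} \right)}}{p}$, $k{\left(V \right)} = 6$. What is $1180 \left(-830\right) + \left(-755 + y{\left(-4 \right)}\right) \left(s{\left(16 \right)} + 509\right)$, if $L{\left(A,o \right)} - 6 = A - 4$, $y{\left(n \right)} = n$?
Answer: $- \frac{10932679}{8} \approx -1.3666 \cdot 10^{6}$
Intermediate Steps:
$L{\left(A,o \right)} = 2 + A$ ($L{\left(A,o \right)} = 6 + \left(A - 4\right) = 6 + \left(-4 + A\right) = 2 + A$)
$s{\left(p \right)} = \frac{2 + p}{p}$
$1180 \left(-830\right) + \left(-755 + y{\left(-4 \right)}\right) \left(s{\left(16 \right)} + 509\right) = 1180 \left(-830\right) + \left(-755 - 4\right) \left(\frac{2 + 16}{16} + 509\right) = -979400 - 759 \left(\frac{1}{16} \cdot 18 + 509\right) = -979400 - 759 \left(\frac{9}{8} + 509\right) = -979400 - \frac{3097479}{8} = - \frac{10932679}{8}$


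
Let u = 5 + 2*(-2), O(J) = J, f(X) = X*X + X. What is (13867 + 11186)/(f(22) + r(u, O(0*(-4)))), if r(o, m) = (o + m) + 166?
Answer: 25053/673 ≈ 37.226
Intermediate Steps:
f(X) = X + X**2 (f(X) = X**2 + X = X + X**2)
u = 1 (u = 5 - 4 = 1)
r(o, m) = 166 + m + o (r(o, m) = (m + o) + 166 = 166 + m + o)
(13867 + 11186)/(f(22) + r(u, O(0*(-4)))) = (13867 + 11186)/(22*(1 + 22) + (166 + 0*(-4) + 1)) = 25053/(22*23 + (166 + 0 + 1)) = 25053/(506 + 167) = 25053/673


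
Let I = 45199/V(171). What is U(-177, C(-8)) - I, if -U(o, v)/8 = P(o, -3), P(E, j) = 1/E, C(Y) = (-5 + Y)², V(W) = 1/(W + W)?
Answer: -2736076258/177 ≈ -1.5458e+7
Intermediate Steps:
V(W) = 1/(2*W)
U(o, v) = -8/o
I = 15458058 (I = 45199/(((½)/171)) = 45199/(((½)*(1/171))) = 45199/(1/342) = 45199*342 = 15458058)
U(-177, C(-8)) - I = -8/(-177) - 1*15458058 = -8*(-1/177) - 15458058 = 8/177 - 15458058 = -2736076258/177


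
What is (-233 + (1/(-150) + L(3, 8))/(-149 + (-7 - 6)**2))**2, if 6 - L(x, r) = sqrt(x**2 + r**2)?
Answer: 487346648701/9000000 + 698101*sqrt(73)/30000 ≈ 54348.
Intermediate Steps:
L(x, r) = 6 - sqrt(r**2 + x**2) (L(x, r) = 6 - sqrt(x**2 + r**2) = 6 - sqrt(r**2 + x**2))
(-233 + (1/(-150) + L(3, 8))/(-149 + (-7 - 6)**2))**2 = (-233 + (1/(-150) + (6 - sqrt(8**2 + 3**2)))/(-149 + (-7 - 6)**2))**2 = (-233 + (-1/150 + (6 - sqrt(64 + 9)))/(-149 + (-13)**2))**2 = (-233 + (-1/150 + (6 - sqrt(73)))/(-149 + 169))**2 = (-233 + (899/150 - sqrt(73))/20)**2 = (-233 + (899/150 - sqrt(73))*(1/20))**2 = (-233 + (899/3000 - sqrt(73)/20))**2 = (-698101/3000 - sqrt(73)/20)**2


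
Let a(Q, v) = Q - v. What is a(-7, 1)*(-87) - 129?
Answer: 567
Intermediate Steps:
a(-7, 1)*(-87) - 129 = (-7 - 1*1)*(-87) - 129 = (-7 - 1)*(-87) - 129 = -8*(-87) - 129 = 696 - 129 = 567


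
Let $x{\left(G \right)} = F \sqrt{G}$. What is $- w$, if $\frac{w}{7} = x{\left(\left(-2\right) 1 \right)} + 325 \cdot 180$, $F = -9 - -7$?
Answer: $-409500 + 14 i \sqrt{2} \approx -4.095 \cdot 10^{5} + 19.799 i$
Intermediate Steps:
$F = -2$ ($F = -9 + 7 = -2$)
$x{\left(G \right)} = - 2 \sqrt{G}$
$w = 409500 - 14 i \sqrt{2}$ ($w = 7 \left(- 2 \sqrt{\left(-2\right) 1} + 325 \cdot 180\right) = 7 \left(- 2 \sqrt{-2} + 58500\right) = 7 \left(- 2 i \sqrt{2} + 58500\right) = 7 \left(58500 - 2 i \sqrt{2}\right) = 409500 - 14 i \sqrt{2} \approx 4.095 \cdot 10^{5} - 19.799 i$)
$- w = - (409500 - 14 i \sqrt{2}) = -409500 + 14 i \sqrt{2}$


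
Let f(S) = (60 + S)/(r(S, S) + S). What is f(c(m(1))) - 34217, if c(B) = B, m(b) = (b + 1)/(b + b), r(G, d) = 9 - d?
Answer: -307892/9 ≈ -34210.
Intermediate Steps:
m(b) = (1 + b)/(2*b) (m(b) = (1 + b)/((2*b)) = (1 + b)*(1/(2*b)) = (1 + b)/(2*b))
f(S) = 20/3 + S/9 (f(S) = (60 + S)/((9 - S) + S) = (60 + S)/9 = (60 + S)*(⅑) = 20/3 + S/9)
f(c(m(1))) - 34217 = (20/3 + ((½)*(1 + 1)/1)/9) - 34217 = (20/3 + ((½)*1*2)/9) - 34217 = (20/3 + (⅑)*1) - 34217 = (20/3 + ⅑) - 34217 = 61/9 - 34217 = -307892/9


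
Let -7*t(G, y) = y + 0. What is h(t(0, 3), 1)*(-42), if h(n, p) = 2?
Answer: -84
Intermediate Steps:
t(G, y) = -y/7 (t(G, y) = -(y + 0)/7 = -y/7)
h(t(0, 3), 1)*(-42) = 2*(-42) = -84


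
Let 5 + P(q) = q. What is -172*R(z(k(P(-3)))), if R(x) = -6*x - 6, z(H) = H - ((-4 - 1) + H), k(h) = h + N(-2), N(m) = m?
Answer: 6192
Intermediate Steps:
P(q) = -5 + q
k(h) = -2 + h (k(h) = h - 2 = -2 + h)
z(H) = 5 (z(H) = H - (-5 + H) = H + (5 - H) = 5)
R(x) = -6 - 6*x
-172*R(z(k(P(-3)))) = -172*(-6 - 6*5) = -172*(-6 - 30) = -172*(-36) = 6192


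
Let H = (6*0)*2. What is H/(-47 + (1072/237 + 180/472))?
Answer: 0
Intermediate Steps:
H = 0 (H = 0*2 = 0)
H/(-47 + (1072/237 + 180/472)) = 0/(-47 + (1072/237 + 180/472)) = 0/(-47 + (1072*(1/237) + 180*(1/472))) = 0/(-47 + (1072/237 + 45/118)) = 0/(-47 + 137161/27966) = 0/(-1177241/27966) = -27966/1177241*0 = 0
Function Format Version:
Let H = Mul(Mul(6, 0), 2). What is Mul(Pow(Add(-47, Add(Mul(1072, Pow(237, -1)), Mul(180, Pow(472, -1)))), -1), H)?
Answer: 0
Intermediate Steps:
H = 0 (H = Mul(0, 2) = 0)
Mul(Pow(Add(-47, Add(Mul(1072, Pow(237, -1)), Mul(180, Pow(472, -1)))), -1), H) = Mul(Pow(Add(-47, Add(Mul(1072, Pow(237, -1)), Mul(180, Pow(472, -1)))), -1), 0) = Mul(Pow(Add(-47, Add(Mul(1072, Rational(1, 237)), Mul(180, Rational(1, 472)))), -1), 0) = Mul(Pow(Add(-47, Add(Rational(1072, 237), Rational(45, 118))), -1), 0) = Mul(Pow(Add(-47, Rational(137161, 27966)), -1), 0) = Mul(Pow(Rational(-1177241, 27966), -1), 0) = Mul(Rational(-27966, 1177241), 0) = 0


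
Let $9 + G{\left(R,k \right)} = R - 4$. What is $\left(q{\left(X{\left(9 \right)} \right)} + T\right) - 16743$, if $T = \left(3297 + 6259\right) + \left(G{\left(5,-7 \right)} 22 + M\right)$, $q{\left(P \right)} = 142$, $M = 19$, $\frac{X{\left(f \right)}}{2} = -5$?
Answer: $-7202$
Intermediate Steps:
$X{\left(f \right)} = -10$ ($X{\left(f \right)} = 2 \left(-5\right) = -10$)
$G{\left(R,k \right)} = -13 + R$ ($G{\left(R,k \right)} = -9 + \left(R - 4\right) = -9 + \left(-4 + R\right) = -13 + R$)
$T = 9399$ ($T = \left(3297 + 6259\right) + \left(\left(-13 + 5\right) 22 + 19\right) = 9556 + \left(\left(-8\right) 22 + 19\right) = 9556 + \left(-176 + 19\right) = 9556 - 157 = 9399$)
$\left(q{\left(X{\left(9 \right)} \right)} + T\right) - 16743 = \left(142 + 9399\right) - 16743 = 9541 - 16743 = -7202$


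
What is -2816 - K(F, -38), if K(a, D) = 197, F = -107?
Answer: -3013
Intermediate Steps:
-2816 - K(F, -38) = -2816 - 1*197 = -2816 - 197 = -3013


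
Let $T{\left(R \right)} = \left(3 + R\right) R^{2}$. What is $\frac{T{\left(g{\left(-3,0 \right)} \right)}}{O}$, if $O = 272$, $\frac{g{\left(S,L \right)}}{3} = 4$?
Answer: $\frac{135}{17} \approx 7.9412$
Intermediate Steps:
$g{\left(S,L \right)} = 12$ ($g{\left(S,L \right)} = 3 \cdot 4 = 12$)
$T{\left(R \right)} = R^{2} \left(3 + R\right)$
$\frac{T{\left(g{\left(-3,0 \right)} \right)}}{O} = \frac{12^{2} \left(3 + 12\right)}{272} = 144 \cdot 15 \cdot \frac{1}{272} = 2160 \cdot \frac{1}{272} = \frac{135}{17}$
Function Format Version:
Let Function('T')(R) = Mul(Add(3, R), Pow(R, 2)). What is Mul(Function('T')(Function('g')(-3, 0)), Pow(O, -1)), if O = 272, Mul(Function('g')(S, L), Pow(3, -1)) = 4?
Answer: Rational(135, 17) ≈ 7.9412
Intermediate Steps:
Function('g')(S, L) = 12 (Function('g')(S, L) = Mul(3, 4) = 12)
Function('T')(R) = Mul(Pow(R, 2), Add(3, R))
Mul(Function('T')(Function('g')(-3, 0)), Pow(O, -1)) = Mul(Mul(Pow(12, 2), Add(3, 12)), Pow(272, -1)) = Mul(Mul(144, 15), Rational(1, 272)) = Mul(2160, Rational(1, 272)) = Rational(135, 17)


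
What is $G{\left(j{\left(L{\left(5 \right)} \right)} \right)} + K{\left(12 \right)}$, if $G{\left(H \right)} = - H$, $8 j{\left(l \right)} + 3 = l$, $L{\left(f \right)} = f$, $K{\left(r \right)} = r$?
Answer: $\frac{47}{4} \approx 11.75$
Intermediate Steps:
$j{\left(l \right)} = - \frac{3}{8} + \frac{l}{8}$
$G{\left(j{\left(L{\left(5 \right)} \right)} \right)} + K{\left(12 \right)} = - (- \frac{3}{8} + \frac{1}{8} \cdot 5) + 12 = - (- \frac{3}{8} + \frac{5}{8}) + 12 = \left(-1\right) \frac{1}{4} + 12 = - \frac{1}{4} + 12 = \frac{47}{4}$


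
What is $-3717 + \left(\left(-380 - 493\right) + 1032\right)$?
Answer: $-3558$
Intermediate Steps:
$-3717 + \left(\left(-380 - 493\right) + 1032\right) = -3717 + \left(-873 + 1032\right) = -3717 + 159 = -3558$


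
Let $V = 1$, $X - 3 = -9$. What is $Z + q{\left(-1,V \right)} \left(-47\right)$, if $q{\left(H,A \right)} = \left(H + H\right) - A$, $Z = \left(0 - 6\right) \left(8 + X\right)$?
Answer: $129$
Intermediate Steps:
$X = -6$ ($X = 3 - 9 = -6$)
$Z = -12$ ($Z = \left(0 - 6\right) \left(8 - 6\right) = \left(-6\right) 2 = -12$)
$q{\left(H,A \right)} = - A + 2 H$ ($q{\left(H,A \right)} = 2 H - A = - A + 2 H$)
$Z + q{\left(-1,V \right)} \left(-47\right) = -12 + \left(\left(-1\right) 1 + 2 \left(-1\right)\right) \left(-47\right) = -12 + \left(-1 - 2\right) \left(-47\right) = -12 - -141 = -12 + 141 = 129$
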